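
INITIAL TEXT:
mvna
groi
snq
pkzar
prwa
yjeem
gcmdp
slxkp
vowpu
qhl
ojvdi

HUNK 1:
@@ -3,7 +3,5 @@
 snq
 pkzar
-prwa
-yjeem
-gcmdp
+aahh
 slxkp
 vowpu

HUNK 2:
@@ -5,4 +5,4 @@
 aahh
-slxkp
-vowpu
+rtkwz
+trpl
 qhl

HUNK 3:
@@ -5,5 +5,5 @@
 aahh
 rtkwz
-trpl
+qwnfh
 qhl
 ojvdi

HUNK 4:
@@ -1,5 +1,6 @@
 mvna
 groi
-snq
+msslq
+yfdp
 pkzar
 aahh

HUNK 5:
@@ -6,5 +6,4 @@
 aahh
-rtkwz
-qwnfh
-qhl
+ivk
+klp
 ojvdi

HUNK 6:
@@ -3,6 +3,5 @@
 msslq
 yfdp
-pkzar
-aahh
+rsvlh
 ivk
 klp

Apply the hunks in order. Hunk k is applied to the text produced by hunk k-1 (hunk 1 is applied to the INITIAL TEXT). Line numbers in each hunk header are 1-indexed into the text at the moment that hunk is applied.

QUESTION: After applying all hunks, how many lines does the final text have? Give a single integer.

Answer: 8

Derivation:
Hunk 1: at line 3 remove [prwa,yjeem,gcmdp] add [aahh] -> 9 lines: mvna groi snq pkzar aahh slxkp vowpu qhl ojvdi
Hunk 2: at line 5 remove [slxkp,vowpu] add [rtkwz,trpl] -> 9 lines: mvna groi snq pkzar aahh rtkwz trpl qhl ojvdi
Hunk 3: at line 5 remove [trpl] add [qwnfh] -> 9 lines: mvna groi snq pkzar aahh rtkwz qwnfh qhl ojvdi
Hunk 4: at line 1 remove [snq] add [msslq,yfdp] -> 10 lines: mvna groi msslq yfdp pkzar aahh rtkwz qwnfh qhl ojvdi
Hunk 5: at line 6 remove [rtkwz,qwnfh,qhl] add [ivk,klp] -> 9 lines: mvna groi msslq yfdp pkzar aahh ivk klp ojvdi
Hunk 6: at line 3 remove [pkzar,aahh] add [rsvlh] -> 8 lines: mvna groi msslq yfdp rsvlh ivk klp ojvdi
Final line count: 8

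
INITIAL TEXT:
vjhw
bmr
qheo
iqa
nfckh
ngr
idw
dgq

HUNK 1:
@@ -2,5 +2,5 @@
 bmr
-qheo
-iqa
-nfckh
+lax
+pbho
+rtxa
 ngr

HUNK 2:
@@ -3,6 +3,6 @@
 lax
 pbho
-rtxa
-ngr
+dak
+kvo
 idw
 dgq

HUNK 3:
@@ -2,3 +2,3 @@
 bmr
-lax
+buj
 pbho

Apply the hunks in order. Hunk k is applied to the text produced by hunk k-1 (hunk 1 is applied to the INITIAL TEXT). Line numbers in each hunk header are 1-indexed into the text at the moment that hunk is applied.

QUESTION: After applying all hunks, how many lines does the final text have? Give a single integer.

Answer: 8

Derivation:
Hunk 1: at line 2 remove [qheo,iqa,nfckh] add [lax,pbho,rtxa] -> 8 lines: vjhw bmr lax pbho rtxa ngr idw dgq
Hunk 2: at line 3 remove [rtxa,ngr] add [dak,kvo] -> 8 lines: vjhw bmr lax pbho dak kvo idw dgq
Hunk 3: at line 2 remove [lax] add [buj] -> 8 lines: vjhw bmr buj pbho dak kvo idw dgq
Final line count: 8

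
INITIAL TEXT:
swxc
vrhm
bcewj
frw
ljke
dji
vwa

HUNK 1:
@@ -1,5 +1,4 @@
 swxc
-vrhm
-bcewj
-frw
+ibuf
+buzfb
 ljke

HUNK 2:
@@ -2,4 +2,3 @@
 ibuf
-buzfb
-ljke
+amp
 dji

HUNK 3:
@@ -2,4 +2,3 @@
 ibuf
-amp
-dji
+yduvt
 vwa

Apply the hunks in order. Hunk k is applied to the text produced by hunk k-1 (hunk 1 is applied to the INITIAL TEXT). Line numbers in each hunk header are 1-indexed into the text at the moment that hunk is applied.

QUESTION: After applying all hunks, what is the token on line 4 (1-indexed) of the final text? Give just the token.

Hunk 1: at line 1 remove [vrhm,bcewj,frw] add [ibuf,buzfb] -> 6 lines: swxc ibuf buzfb ljke dji vwa
Hunk 2: at line 2 remove [buzfb,ljke] add [amp] -> 5 lines: swxc ibuf amp dji vwa
Hunk 3: at line 2 remove [amp,dji] add [yduvt] -> 4 lines: swxc ibuf yduvt vwa
Final line 4: vwa

Answer: vwa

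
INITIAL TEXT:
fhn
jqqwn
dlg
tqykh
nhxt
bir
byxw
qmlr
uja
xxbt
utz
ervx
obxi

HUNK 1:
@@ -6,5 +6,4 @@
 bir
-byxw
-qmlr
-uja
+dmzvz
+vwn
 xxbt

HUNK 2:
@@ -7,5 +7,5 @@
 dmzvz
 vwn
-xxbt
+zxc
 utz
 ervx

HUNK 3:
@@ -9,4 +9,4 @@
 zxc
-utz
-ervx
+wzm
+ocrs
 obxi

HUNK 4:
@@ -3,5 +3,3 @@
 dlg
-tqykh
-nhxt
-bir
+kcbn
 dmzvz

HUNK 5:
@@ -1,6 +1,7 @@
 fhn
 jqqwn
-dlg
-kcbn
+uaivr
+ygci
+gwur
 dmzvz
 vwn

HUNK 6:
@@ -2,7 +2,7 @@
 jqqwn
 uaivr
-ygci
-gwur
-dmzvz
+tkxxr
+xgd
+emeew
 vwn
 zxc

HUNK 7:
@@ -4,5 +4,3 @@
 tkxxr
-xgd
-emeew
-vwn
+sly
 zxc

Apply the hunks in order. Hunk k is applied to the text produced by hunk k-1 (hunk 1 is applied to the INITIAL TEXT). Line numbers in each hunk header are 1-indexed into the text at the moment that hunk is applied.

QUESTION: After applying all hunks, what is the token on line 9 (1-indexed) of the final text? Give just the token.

Answer: obxi

Derivation:
Hunk 1: at line 6 remove [byxw,qmlr,uja] add [dmzvz,vwn] -> 12 lines: fhn jqqwn dlg tqykh nhxt bir dmzvz vwn xxbt utz ervx obxi
Hunk 2: at line 7 remove [xxbt] add [zxc] -> 12 lines: fhn jqqwn dlg tqykh nhxt bir dmzvz vwn zxc utz ervx obxi
Hunk 3: at line 9 remove [utz,ervx] add [wzm,ocrs] -> 12 lines: fhn jqqwn dlg tqykh nhxt bir dmzvz vwn zxc wzm ocrs obxi
Hunk 4: at line 3 remove [tqykh,nhxt,bir] add [kcbn] -> 10 lines: fhn jqqwn dlg kcbn dmzvz vwn zxc wzm ocrs obxi
Hunk 5: at line 1 remove [dlg,kcbn] add [uaivr,ygci,gwur] -> 11 lines: fhn jqqwn uaivr ygci gwur dmzvz vwn zxc wzm ocrs obxi
Hunk 6: at line 2 remove [ygci,gwur,dmzvz] add [tkxxr,xgd,emeew] -> 11 lines: fhn jqqwn uaivr tkxxr xgd emeew vwn zxc wzm ocrs obxi
Hunk 7: at line 4 remove [xgd,emeew,vwn] add [sly] -> 9 lines: fhn jqqwn uaivr tkxxr sly zxc wzm ocrs obxi
Final line 9: obxi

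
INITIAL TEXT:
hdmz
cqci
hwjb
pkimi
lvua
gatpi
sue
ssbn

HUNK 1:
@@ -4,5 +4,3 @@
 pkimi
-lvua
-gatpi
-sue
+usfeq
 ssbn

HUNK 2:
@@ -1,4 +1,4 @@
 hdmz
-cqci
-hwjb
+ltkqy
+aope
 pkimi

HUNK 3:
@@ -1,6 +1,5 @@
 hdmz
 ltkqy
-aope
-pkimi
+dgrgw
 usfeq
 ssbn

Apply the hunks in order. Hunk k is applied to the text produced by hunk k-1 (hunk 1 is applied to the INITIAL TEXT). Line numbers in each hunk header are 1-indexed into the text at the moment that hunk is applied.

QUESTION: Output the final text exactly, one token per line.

Answer: hdmz
ltkqy
dgrgw
usfeq
ssbn

Derivation:
Hunk 1: at line 4 remove [lvua,gatpi,sue] add [usfeq] -> 6 lines: hdmz cqci hwjb pkimi usfeq ssbn
Hunk 2: at line 1 remove [cqci,hwjb] add [ltkqy,aope] -> 6 lines: hdmz ltkqy aope pkimi usfeq ssbn
Hunk 3: at line 1 remove [aope,pkimi] add [dgrgw] -> 5 lines: hdmz ltkqy dgrgw usfeq ssbn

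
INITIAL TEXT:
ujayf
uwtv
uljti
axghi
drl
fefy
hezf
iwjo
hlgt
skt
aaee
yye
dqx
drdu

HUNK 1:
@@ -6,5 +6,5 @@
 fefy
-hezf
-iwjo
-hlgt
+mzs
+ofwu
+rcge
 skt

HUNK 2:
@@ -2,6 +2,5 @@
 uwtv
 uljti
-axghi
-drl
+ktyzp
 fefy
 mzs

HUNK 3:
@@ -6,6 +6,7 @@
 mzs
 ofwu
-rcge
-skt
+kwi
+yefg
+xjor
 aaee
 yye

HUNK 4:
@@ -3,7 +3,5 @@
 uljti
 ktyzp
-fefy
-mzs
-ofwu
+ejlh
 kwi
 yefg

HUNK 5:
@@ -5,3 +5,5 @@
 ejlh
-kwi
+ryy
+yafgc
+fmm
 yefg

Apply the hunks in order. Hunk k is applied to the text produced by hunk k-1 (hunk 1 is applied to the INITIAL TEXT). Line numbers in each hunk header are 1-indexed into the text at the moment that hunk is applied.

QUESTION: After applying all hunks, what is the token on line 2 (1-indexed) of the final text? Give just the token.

Hunk 1: at line 6 remove [hezf,iwjo,hlgt] add [mzs,ofwu,rcge] -> 14 lines: ujayf uwtv uljti axghi drl fefy mzs ofwu rcge skt aaee yye dqx drdu
Hunk 2: at line 2 remove [axghi,drl] add [ktyzp] -> 13 lines: ujayf uwtv uljti ktyzp fefy mzs ofwu rcge skt aaee yye dqx drdu
Hunk 3: at line 6 remove [rcge,skt] add [kwi,yefg,xjor] -> 14 lines: ujayf uwtv uljti ktyzp fefy mzs ofwu kwi yefg xjor aaee yye dqx drdu
Hunk 4: at line 3 remove [fefy,mzs,ofwu] add [ejlh] -> 12 lines: ujayf uwtv uljti ktyzp ejlh kwi yefg xjor aaee yye dqx drdu
Hunk 5: at line 5 remove [kwi] add [ryy,yafgc,fmm] -> 14 lines: ujayf uwtv uljti ktyzp ejlh ryy yafgc fmm yefg xjor aaee yye dqx drdu
Final line 2: uwtv

Answer: uwtv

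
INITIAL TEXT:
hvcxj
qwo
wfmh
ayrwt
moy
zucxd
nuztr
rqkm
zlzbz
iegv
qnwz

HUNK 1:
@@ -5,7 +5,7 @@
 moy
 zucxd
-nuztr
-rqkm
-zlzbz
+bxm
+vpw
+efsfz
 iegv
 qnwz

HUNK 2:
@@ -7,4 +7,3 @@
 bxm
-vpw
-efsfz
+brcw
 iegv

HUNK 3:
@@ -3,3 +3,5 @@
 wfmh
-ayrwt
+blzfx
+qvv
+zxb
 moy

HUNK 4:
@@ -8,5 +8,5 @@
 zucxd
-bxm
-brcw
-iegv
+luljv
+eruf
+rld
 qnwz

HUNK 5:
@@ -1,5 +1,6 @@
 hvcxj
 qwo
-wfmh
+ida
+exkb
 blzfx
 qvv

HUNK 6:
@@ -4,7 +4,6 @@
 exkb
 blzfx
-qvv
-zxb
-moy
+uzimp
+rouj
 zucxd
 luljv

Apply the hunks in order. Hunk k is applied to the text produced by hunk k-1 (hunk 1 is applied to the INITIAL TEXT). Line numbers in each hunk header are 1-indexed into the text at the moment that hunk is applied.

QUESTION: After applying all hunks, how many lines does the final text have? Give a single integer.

Hunk 1: at line 5 remove [nuztr,rqkm,zlzbz] add [bxm,vpw,efsfz] -> 11 lines: hvcxj qwo wfmh ayrwt moy zucxd bxm vpw efsfz iegv qnwz
Hunk 2: at line 7 remove [vpw,efsfz] add [brcw] -> 10 lines: hvcxj qwo wfmh ayrwt moy zucxd bxm brcw iegv qnwz
Hunk 3: at line 3 remove [ayrwt] add [blzfx,qvv,zxb] -> 12 lines: hvcxj qwo wfmh blzfx qvv zxb moy zucxd bxm brcw iegv qnwz
Hunk 4: at line 8 remove [bxm,brcw,iegv] add [luljv,eruf,rld] -> 12 lines: hvcxj qwo wfmh blzfx qvv zxb moy zucxd luljv eruf rld qnwz
Hunk 5: at line 1 remove [wfmh] add [ida,exkb] -> 13 lines: hvcxj qwo ida exkb blzfx qvv zxb moy zucxd luljv eruf rld qnwz
Hunk 6: at line 4 remove [qvv,zxb,moy] add [uzimp,rouj] -> 12 lines: hvcxj qwo ida exkb blzfx uzimp rouj zucxd luljv eruf rld qnwz
Final line count: 12

Answer: 12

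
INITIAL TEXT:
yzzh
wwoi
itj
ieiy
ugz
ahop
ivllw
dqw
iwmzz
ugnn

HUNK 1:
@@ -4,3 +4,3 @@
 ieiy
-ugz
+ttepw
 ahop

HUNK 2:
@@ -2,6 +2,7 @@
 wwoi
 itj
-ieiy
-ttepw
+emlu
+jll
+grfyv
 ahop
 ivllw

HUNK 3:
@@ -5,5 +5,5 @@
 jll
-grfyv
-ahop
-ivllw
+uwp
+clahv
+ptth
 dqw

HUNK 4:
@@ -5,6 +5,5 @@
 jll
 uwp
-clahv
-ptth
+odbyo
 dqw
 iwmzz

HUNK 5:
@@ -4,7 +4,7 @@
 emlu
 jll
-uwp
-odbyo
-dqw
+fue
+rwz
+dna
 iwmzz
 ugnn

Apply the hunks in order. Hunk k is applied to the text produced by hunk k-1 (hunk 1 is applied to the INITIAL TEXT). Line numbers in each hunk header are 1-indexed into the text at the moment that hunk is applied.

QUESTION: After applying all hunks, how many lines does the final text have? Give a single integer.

Answer: 10

Derivation:
Hunk 1: at line 4 remove [ugz] add [ttepw] -> 10 lines: yzzh wwoi itj ieiy ttepw ahop ivllw dqw iwmzz ugnn
Hunk 2: at line 2 remove [ieiy,ttepw] add [emlu,jll,grfyv] -> 11 lines: yzzh wwoi itj emlu jll grfyv ahop ivllw dqw iwmzz ugnn
Hunk 3: at line 5 remove [grfyv,ahop,ivllw] add [uwp,clahv,ptth] -> 11 lines: yzzh wwoi itj emlu jll uwp clahv ptth dqw iwmzz ugnn
Hunk 4: at line 5 remove [clahv,ptth] add [odbyo] -> 10 lines: yzzh wwoi itj emlu jll uwp odbyo dqw iwmzz ugnn
Hunk 5: at line 4 remove [uwp,odbyo,dqw] add [fue,rwz,dna] -> 10 lines: yzzh wwoi itj emlu jll fue rwz dna iwmzz ugnn
Final line count: 10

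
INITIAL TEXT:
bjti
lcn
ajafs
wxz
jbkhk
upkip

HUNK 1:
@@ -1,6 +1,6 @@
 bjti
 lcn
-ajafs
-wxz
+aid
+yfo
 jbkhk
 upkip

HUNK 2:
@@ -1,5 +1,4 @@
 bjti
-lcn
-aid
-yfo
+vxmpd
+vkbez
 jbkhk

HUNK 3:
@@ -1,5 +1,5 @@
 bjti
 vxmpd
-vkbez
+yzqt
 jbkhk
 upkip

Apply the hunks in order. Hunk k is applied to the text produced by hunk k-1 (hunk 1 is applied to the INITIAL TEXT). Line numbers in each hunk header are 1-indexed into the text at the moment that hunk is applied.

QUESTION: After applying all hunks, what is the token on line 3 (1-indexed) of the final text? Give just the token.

Hunk 1: at line 1 remove [ajafs,wxz] add [aid,yfo] -> 6 lines: bjti lcn aid yfo jbkhk upkip
Hunk 2: at line 1 remove [lcn,aid,yfo] add [vxmpd,vkbez] -> 5 lines: bjti vxmpd vkbez jbkhk upkip
Hunk 3: at line 1 remove [vkbez] add [yzqt] -> 5 lines: bjti vxmpd yzqt jbkhk upkip
Final line 3: yzqt

Answer: yzqt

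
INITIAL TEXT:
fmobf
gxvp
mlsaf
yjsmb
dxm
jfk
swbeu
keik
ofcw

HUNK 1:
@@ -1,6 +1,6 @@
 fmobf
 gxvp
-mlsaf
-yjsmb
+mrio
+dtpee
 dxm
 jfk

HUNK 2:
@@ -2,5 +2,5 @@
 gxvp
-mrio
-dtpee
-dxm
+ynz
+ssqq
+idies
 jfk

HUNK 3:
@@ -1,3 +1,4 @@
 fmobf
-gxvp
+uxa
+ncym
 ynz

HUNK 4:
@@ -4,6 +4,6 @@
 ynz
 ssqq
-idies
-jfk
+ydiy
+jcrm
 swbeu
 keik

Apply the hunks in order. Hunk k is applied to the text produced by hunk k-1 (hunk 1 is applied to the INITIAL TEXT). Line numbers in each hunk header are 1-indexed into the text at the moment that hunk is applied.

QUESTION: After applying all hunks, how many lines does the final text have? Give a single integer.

Answer: 10

Derivation:
Hunk 1: at line 1 remove [mlsaf,yjsmb] add [mrio,dtpee] -> 9 lines: fmobf gxvp mrio dtpee dxm jfk swbeu keik ofcw
Hunk 2: at line 2 remove [mrio,dtpee,dxm] add [ynz,ssqq,idies] -> 9 lines: fmobf gxvp ynz ssqq idies jfk swbeu keik ofcw
Hunk 3: at line 1 remove [gxvp] add [uxa,ncym] -> 10 lines: fmobf uxa ncym ynz ssqq idies jfk swbeu keik ofcw
Hunk 4: at line 4 remove [idies,jfk] add [ydiy,jcrm] -> 10 lines: fmobf uxa ncym ynz ssqq ydiy jcrm swbeu keik ofcw
Final line count: 10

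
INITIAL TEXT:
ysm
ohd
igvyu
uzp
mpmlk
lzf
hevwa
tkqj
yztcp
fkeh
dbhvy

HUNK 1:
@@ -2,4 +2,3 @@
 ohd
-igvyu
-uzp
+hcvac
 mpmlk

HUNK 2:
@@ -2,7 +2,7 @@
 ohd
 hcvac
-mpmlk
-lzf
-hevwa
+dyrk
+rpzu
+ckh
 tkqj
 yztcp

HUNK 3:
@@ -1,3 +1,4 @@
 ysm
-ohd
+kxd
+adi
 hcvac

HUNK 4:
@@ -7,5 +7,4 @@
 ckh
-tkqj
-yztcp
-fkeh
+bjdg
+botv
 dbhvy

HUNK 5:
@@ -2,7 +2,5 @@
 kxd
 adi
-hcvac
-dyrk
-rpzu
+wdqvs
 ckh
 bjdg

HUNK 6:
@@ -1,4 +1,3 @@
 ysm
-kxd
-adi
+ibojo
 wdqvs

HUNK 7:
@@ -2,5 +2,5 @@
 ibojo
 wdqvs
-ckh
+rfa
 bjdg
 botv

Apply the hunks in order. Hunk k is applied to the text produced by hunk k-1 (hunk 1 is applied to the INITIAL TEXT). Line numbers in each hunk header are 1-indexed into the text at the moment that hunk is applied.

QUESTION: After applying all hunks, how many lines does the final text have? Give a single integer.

Answer: 7

Derivation:
Hunk 1: at line 2 remove [igvyu,uzp] add [hcvac] -> 10 lines: ysm ohd hcvac mpmlk lzf hevwa tkqj yztcp fkeh dbhvy
Hunk 2: at line 2 remove [mpmlk,lzf,hevwa] add [dyrk,rpzu,ckh] -> 10 lines: ysm ohd hcvac dyrk rpzu ckh tkqj yztcp fkeh dbhvy
Hunk 3: at line 1 remove [ohd] add [kxd,adi] -> 11 lines: ysm kxd adi hcvac dyrk rpzu ckh tkqj yztcp fkeh dbhvy
Hunk 4: at line 7 remove [tkqj,yztcp,fkeh] add [bjdg,botv] -> 10 lines: ysm kxd adi hcvac dyrk rpzu ckh bjdg botv dbhvy
Hunk 5: at line 2 remove [hcvac,dyrk,rpzu] add [wdqvs] -> 8 lines: ysm kxd adi wdqvs ckh bjdg botv dbhvy
Hunk 6: at line 1 remove [kxd,adi] add [ibojo] -> 7 lines: ysm ibojo wdqvs ckh bjdg botv dbhvy
Hunk 7: at line 2 remove [ckh] add [rfa] -> 7 lines: ysm ibojo wdqvs rfa bjdg botv dbhvy
Final line count: 7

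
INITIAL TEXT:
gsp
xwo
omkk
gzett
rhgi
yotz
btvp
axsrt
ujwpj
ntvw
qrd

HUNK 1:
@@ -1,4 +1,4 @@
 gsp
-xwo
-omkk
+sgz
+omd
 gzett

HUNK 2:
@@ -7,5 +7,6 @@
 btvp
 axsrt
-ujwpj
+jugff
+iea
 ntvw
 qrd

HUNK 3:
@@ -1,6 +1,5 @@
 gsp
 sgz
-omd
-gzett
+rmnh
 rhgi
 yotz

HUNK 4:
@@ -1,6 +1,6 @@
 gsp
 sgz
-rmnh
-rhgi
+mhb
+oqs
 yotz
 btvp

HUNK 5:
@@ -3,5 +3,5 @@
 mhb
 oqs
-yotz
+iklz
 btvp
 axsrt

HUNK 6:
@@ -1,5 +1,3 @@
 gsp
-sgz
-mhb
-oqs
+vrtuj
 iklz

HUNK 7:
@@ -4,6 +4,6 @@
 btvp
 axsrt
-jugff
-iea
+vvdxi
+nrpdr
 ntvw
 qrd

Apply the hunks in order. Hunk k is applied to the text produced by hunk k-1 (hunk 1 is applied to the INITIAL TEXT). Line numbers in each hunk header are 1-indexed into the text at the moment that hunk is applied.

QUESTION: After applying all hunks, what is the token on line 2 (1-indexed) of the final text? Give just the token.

Hunk 1: at line 1 remove [xwo,omkk] add [sgz,omd] -> 11 lines: gsp sgz omd gzett rhgi yotz btvp axsrt ujwpj ntvw qrd
Hunk 2: at line 7 remove [ujwpj] add [jugff,iea] -> 12 lines: gsp sgz omd gzett rhgi yotz btvp axsrt jugff iea ntvw qrd
Hunk 3: at line 1 remove [omd,gzett] add [rmnh] -> 11 lines: gsp sgz rmnh rhgi yotz btvp axsrt jugff iea ntvw qrd
Hunk 4: at line 1 remove [rmnh,rhgi] add [mhb,oqs] -> 11 lines: gsp sgz mhb oqs yotz btvp axsrt jugff iea ntvw qrd
Hunk 5: at line 3 remove [yotz] add [iklz] -> 11 lines: gsp sgz mhb oqs iklz btvp axsrt jugff iea ntvw qrd
Hunk 6: at line 1 remove [sgz,mhb,oqs] add [vrtuj] -> 9 lines: gsp vrtuj iklz btvp axsrt jugff iea ntvw qrd
Hunk 7: at line 4 remove [jugff,iea] add [vvdxi,nrpdr] -> 9 lines: gsp vrtuj iklz btvp axsrt vvdxi nrpdr ntvw qrd
Final line 2: vrtuj

Answer: vrtuj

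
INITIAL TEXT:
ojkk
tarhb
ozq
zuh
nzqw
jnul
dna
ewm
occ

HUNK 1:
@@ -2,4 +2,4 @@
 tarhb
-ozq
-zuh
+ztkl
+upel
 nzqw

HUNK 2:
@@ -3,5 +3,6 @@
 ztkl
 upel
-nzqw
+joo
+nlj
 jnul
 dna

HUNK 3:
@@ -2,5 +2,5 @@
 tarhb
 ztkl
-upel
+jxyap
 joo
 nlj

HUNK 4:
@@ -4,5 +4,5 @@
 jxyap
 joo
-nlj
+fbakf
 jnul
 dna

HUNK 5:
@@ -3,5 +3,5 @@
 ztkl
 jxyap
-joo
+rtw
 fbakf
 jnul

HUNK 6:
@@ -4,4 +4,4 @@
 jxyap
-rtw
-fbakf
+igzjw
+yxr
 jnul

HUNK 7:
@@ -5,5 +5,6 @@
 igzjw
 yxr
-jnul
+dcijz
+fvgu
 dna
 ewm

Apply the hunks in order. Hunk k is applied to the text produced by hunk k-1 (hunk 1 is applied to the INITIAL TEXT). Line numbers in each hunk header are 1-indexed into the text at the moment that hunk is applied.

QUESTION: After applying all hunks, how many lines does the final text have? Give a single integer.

Answer: 11

Derivation:
Hunk 1: at line 2 remove [ozq,zuh] add [ztkl,upel] -> 9 lines: ojkk tarhb ztkl upel nzqw jnul dna ewm occ
Hunk 2: at line 3 remove [nzqw] add [joo,nlj] -> 10 lines: ojkk tarhb ztkl upel joo nlj jnul dna ewm occ
Hunk 3: at line 2 remove [upel] add [jxyap] -> 10 lines: ojkk tarhb ztkl jxyap joo nlj jnul dna ewm occ
Hunk 4: at line 4 remove [nlj] add [fbakf] -> 10 lines: ojkk tarhb ztkl jxyap joo fbakf jnul dna ewm occ
Hunk 5: at line 3 remove [joo] add [rtw] -> 10 lines: ojkk tarhb ztkl jxyap rtw fbakf jnul dna ewm occ
Hunk 6: at line 4 remove [rtw,fbakf] add [igzjw,yxr] -> 10 lines: ojkk tarhb ztkl jxyap igzjw yxr jnul dna ewm occ
Hunk 7: at line 5 remove [jnul] add [dcijz,fvgu] -> 11 lines: ojkk tarhb ztkl jxyap igzjw yxr dcijz fvgu dna ewm occ
Final line count: 11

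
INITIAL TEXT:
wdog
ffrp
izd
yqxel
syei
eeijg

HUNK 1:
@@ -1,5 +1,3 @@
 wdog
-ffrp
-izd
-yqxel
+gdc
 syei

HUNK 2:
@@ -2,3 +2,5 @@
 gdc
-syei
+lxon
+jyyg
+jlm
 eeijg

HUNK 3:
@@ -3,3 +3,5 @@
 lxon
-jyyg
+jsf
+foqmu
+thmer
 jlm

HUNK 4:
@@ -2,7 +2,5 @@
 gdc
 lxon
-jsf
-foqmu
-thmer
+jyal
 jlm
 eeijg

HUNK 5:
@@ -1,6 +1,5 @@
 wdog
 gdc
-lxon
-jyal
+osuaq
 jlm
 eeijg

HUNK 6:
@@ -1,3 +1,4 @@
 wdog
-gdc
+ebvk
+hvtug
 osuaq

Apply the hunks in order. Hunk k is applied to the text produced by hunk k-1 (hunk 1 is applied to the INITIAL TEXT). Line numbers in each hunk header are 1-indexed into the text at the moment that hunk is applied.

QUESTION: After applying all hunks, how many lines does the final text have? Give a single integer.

Answer: 6

Derivation:
Hunk 1: at line 1 remove [ffrp,izd,yqxel] add [gdc] -> 4 lines: wdog gdc syei eeijg
Hunk 2: at line 2 remove [syei] add [lxon,jyyg,jlm] -> 6 lines: wdog gdc lxon jyyg jlm eeijg
Hunk 3: at line 3 remove [jyyg] add [jsf,foqmu,thmer] -> 8 lines: wdog gdc lxon jsf foqmu thmer jlm eeijg
Hunk 4: at line 2 remove [jsf,foqmu,thmer] add [jyal] -> 6 lines: wdog gdc lxon jyal jlm eeijg
Hunk 5: at line 1 remove [lxon,jyal] add [osuaq] -> 5 lines: wdog gdc osuaq jlm eeijg
Hunk 6: at line 1 remove [gdc] add [ebvk,hvtug] -> 6 lines: wdog ebvk hvtug osuaq jlm eeijg
Final line count: 6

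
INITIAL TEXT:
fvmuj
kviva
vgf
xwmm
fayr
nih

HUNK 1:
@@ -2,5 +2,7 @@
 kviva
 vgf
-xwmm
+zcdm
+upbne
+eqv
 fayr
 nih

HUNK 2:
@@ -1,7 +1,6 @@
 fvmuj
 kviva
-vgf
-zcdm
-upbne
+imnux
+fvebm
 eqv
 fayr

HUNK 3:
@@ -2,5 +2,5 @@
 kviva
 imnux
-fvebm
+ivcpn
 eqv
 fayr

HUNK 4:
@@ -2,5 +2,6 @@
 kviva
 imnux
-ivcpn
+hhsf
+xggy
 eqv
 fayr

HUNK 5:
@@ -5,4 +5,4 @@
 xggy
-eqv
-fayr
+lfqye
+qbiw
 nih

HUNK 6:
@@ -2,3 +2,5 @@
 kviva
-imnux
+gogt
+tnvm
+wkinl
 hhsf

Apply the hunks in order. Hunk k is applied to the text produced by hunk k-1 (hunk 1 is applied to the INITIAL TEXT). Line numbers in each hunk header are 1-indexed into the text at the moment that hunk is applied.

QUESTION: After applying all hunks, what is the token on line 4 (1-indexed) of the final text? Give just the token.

Hunk 1: at line 2 remove [xwmm] add [zcdm,upbne,eqv] -> 8 lines: fvmuj kviva vgf zcdm upbne eqv fayr nih
Hunk 2: at line 1 remove [vgf,zcdm,upbne] add [imnux,fvebm] -> 7 lines: fvmuj kviva imnux fvebm eqv fayr nih
Hunk 3: at line 2 remove [fvebm] add [ivcpn] -> 7 lines: fvmuj kviva imnux ivcpn eqv fayr nih
Hunk 4: at line 2 remove [ivcpn] add [hhsf,xggy] -> 8 lines: fvmuj kviva imnux hhsf xggy eqv fayr nih
Hunk 5: at line 5 remove [eqv,fayr] add [lfqye,qbiw] -> 8 lines: fvmuj kviva imnux hhsf xggy lfqye qbiw nih
Hunk 6: at line 2 remove [imnux] add [gogt,tnvm,wkinl] -> 10 lines: fvmuj kviva gogt tnvm wkinl hhsf xggy lfqye qbiw nih
Final line 4: tnvm

Answer: tnvm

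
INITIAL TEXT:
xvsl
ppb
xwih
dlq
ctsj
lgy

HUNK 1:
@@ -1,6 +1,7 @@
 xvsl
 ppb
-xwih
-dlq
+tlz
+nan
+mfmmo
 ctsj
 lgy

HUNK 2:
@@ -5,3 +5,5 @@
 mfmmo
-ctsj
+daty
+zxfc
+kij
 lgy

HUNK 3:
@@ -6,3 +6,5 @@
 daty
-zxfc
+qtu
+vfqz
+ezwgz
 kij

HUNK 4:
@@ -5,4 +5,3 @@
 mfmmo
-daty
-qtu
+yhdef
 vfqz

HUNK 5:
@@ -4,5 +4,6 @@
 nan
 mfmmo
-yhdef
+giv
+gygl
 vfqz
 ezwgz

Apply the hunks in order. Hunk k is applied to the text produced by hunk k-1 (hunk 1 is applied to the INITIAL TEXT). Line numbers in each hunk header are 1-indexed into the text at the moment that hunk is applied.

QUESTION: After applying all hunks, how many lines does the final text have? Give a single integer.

Answer: 11

Derivation:
Hunk 1: at line 1 remove [xwih,dlq] add [tlz,nan,mfmmo] -> 7 lines: xvsl ppb tlz nan mfmmo ctsj lgy
Hunk 2: at line 5 remove [ctsj] add [daty,zxfc,kij] -> 9 lines: xvsl ppb tlz nan mfmmo daty zxfc kij lgy
Hunk 3: at line 6 remove [zxfc] add [qtu,vfqz,ezwgz] -> 11 lines: xvsl ppb tlz nan mfmmo daty qtu vfqz ezwgz kij lgy
Hunk 4: at line 5 remove [daty,qtu] add [yhdef] -> 10 lines: xvsl ppb tlz nan mfmmo yhdef vfqz ezwgz kij lgy
Hunk 5: at line 4 remove [yhdef] add [giv,gygl] -> 11 lines: xvsl ppb tlz nan mfmmo giv gygl vfqz ezwgz kij lgy
Final line count: 11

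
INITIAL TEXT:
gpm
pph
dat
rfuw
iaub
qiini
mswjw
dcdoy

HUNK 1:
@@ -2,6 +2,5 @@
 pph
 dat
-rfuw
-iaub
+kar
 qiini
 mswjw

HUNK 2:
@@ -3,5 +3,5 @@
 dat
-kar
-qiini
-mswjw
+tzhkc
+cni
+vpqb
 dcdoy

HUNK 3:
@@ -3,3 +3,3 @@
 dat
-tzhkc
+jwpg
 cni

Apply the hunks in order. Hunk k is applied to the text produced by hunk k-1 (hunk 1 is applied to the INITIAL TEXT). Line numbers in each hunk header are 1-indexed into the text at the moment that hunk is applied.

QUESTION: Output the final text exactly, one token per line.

Answer: gpm
pph
dat
jwpg
cni
vpqb
dcdoy

Derivation:
Hunk 1: at line 2 remove [rfuw,iaub] add [kar] -> 7 lines: gpm pph dat kar qiini mswjw dcdoy
Hunk 2: at line 3 remove [kar,qiini,mswjw] add [tzhkc,cni,vpqb] -> 7 lines: gpm pph dat tzhkc cni vpqb dcdoy
Hunk 3: at line 3 remove [tzhkc] add [jwpg] -> 7 lines: gpm pph dat jwpg cni vpqb dcdoy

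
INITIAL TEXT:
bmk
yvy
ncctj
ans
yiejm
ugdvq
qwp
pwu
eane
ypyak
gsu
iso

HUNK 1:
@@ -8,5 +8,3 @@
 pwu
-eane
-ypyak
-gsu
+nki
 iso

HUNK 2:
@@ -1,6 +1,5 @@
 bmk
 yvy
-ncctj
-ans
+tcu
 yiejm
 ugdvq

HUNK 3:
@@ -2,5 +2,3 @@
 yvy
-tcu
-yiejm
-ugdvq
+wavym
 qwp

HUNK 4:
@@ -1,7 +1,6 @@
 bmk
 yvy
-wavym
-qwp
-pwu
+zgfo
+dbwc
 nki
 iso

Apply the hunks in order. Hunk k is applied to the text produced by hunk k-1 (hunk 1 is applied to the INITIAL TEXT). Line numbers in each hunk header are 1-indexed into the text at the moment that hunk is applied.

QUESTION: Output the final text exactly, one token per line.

Hunk 1: at line 8 remove [eane,ypyak,gsu] add [nki] -> 10 lines: bmk yvy ncctj ans yiejm ugdvq qwp pwu nki iso
Hunk 2: at line 1 remove [ncctj,ans] add [tcu] -> 9 lines: bmk yvy tcu yiejm ugdvq qwp pwu nki iso
Hunk 3: at line 2 remove [tcu,yiejm,ugdvq] add [wavym] -> 7 lines: bmk yvy wavym qwp pwu nki iso
Hunk 4: at line 1 remove [wavym,qwp,pwu] add [zgfo,dbwc] -> 6 lines: bmk yvy zgfo dbwc nki iso

Answer: bmk
yvy
zgfo
dbwc
nki
iso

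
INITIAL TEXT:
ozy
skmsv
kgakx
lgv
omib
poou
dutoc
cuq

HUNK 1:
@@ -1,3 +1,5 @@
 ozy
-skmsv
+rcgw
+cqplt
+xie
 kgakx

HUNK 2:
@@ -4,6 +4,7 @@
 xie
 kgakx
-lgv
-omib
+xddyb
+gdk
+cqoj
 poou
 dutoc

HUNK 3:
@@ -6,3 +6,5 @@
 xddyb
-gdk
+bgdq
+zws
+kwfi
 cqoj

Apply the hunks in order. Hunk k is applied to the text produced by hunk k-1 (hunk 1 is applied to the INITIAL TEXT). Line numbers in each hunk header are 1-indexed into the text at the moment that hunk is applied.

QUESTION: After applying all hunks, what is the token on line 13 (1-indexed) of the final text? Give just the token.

Hunk 1: at line 1 remove [skmsv] add [rcgw,cqplt,xie] -> 10 lines: ozy rcgw cqplt xie kgakx lgv omib poou dutoc cuq
Hunk 2: at line 4 remove [lgv,omib] add [xddyb,gdk,cqoj] -> 11 lines: ozy rcgw cqplt xie kgakx xddyb gdk cqoj poou dutoc cuq
Hunk 3: at line 6 remove [gdk] add [bgdq,zws,kwfi] -> 13 lines: ozy rcgw cqplt xie kgakx xddyb bgdq zws kwfi cqoj poou dutoc cuq
Final line 13: cuq

Answer: cuq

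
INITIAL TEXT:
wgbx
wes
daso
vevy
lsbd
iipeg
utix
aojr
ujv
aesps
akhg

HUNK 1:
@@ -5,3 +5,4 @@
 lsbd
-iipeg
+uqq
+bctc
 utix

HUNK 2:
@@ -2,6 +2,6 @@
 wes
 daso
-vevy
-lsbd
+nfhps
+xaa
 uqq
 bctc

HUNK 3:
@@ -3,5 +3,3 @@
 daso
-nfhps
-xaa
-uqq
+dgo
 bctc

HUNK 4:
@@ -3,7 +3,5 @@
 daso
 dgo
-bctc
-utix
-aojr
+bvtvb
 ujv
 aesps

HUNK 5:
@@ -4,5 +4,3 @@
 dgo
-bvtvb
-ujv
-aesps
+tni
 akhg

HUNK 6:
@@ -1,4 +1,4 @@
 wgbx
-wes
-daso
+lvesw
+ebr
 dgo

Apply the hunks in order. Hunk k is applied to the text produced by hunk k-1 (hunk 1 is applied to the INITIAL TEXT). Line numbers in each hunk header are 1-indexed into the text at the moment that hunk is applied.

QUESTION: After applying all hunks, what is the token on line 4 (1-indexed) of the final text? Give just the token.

Answer: dgo

Derivation:
Hunk 1: at line 5 remove [iipeg] add [uqq,bctc] -> 12 lines: wgbx wes daso vevy lsbd uqq bctc utix aojr ujv aesps akhg
Hunk 2: at line 2 remove [vevy,lsbd] add [nfhps,xaa] -> 12 lines: wgbx wes daso nfhps xaa uqq bctc utix aojr ujv aesps akhg
Hunk 3: at line 3 remove [nfhps,xaa,uqq] add [dgo] -> 10 lines: wgbx wes daso dgo bctc utix aojr ujv aesps akhg
Hunk 4: at line 3 remove [bctc,utix,aojr] add [bvtvb] -> 8 lines: wgbx wes daso dgo bvtvb ujv aesps akhg
Hunk 5: at line 4 remove [bvtvb,ujv,aesps] add [tni] -> 6 lines: wgbx wes daso dgo tni akhg
Hunk 6: at line 1 remove [wes,daso] add [lvesw,ebr] -> 6 lines: wgbx lvesw ebr dgo tni akhg
Final line 4: dgo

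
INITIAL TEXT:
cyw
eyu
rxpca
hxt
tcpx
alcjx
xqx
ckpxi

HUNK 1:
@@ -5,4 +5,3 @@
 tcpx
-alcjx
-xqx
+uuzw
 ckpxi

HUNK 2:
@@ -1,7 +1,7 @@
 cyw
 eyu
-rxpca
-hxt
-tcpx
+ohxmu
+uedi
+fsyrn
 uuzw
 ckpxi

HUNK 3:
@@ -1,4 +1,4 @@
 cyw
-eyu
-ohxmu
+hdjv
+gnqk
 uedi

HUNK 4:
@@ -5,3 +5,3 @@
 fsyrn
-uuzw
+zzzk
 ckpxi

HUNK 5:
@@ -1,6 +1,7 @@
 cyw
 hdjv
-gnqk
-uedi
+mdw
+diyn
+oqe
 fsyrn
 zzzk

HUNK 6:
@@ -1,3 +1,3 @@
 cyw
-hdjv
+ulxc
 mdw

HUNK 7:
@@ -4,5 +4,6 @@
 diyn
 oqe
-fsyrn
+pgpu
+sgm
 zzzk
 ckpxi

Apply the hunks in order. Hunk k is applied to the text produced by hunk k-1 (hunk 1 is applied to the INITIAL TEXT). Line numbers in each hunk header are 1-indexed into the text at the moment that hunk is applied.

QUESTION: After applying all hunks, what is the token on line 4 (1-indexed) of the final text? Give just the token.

Hunk 1: at line 5 remove [alcjx,xqx] add [uuzw] -> 7 lines: cyw eyu rxpca hxt tcpx uuzw ckpxi
Hunk 2: at line 1 remove [rxpca,hxt,tcpx] add [ohxmu,uedi,fsyrn] -> 7 lines: cyw eyu ohxmu uedi fsyrn uuzw ckpxi
Hunk 3: at line 1 remove [eyu,ohxmu] add [hdjv,gnqk] -> 7 lines: cyw hdjv gnqk uedi fsyrn uuzw ckpxi
Hunk 4: at line 5 remove [uuzw] add [zzzk] -> 7 lines: cyw hdjv gnqk uedi fsyrn zzzk ckpxi
Hunk 5: at line 1 remove [gnqk,uedi] add [mdw,diyn,oqe] -> 8 lines: cyw hdjv mdw diyn oqe fsyrn zzzk ckpxi
Hunk 6: at line 1 remove [hdjv] add [ulxc] -> 8 lines: cyw ulxc mdw diyn oqe fsyrn zzzk ckpxi
Hunk 7: at line 4 remove [fsyrn] add [pgpu,sgm] -> 9 lines: cyw ulxc mdw diyn oqe pgpu sgm zzzk ckpxi
Final line 4: diyn

Answer: diyn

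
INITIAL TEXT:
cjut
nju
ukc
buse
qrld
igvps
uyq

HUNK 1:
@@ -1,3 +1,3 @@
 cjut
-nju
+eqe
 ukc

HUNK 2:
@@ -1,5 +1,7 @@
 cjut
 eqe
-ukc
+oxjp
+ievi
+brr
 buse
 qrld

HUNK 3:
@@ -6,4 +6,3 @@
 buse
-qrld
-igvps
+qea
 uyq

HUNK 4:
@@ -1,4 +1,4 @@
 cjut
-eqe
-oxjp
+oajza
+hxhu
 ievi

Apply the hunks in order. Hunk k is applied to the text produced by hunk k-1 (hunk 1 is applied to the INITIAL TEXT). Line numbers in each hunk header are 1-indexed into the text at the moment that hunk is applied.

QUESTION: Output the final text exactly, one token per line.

Hunk 1: at line 1 remove [nju] add [eqe] -> 7 lines: cjut eqe ukc buse qrld igvps uyq
Hunk 2: at line 1 remove [ukc] add [oxjp,ievi,brr] -> 9 lines: cjut eqe oxjp ievi brr buse qrld igvps uyq
Hunk 3: at line 6 remove [qrld,igvps] add [qea] -> 8 lines: cjut eqe oxjp ievi brr buse qea uyq
Hunk 4: at line 1 remove [eqe,oxjp] add [oajza,hxhu] -> 8 lines: cjut oajza hxhu ievi brr buse qea uyq

Answer: cjut
oajza
hxhu
ievi
brr
buse
qea
uyq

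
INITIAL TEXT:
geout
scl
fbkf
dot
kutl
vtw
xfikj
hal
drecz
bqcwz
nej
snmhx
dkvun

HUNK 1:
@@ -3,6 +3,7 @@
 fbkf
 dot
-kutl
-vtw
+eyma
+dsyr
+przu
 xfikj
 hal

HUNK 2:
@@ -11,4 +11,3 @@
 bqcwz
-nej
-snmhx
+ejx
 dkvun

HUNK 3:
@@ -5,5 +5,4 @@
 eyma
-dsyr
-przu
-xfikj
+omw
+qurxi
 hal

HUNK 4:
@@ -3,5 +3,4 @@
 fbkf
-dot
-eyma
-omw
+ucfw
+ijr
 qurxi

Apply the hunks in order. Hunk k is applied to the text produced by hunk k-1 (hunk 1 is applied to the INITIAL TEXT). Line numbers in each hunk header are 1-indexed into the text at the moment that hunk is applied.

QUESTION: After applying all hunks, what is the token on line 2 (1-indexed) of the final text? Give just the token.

Answer: scl

Derivation:
Hunk 1: at line 3 remove [kutl,vtw] add [eyma,dsyr,przu] -> 14 lines: geout scl fbkf dot eyma dsyr przu xfikj hal drecz bqcwz nej snmhx dkvun
Hunk 2: at line 11 remove [nej,snmhx] add [ejx] -> 13 lines: geout scl fbkf dot eyma dsyr przu xfikj hal drecz bqcwz ejx dkvun
Hunk 3: at line 5 remove [dsyr,przu,xfikj] add [omw,qurxi] -> 12 lines: geout scl fbkf dot eyma omw qurxi hal drecz bqcwz ejx dkvun
Hunk 4: at line 3 remove [dot,eyma,omw] add [ucfw,ijr] -> 11 lines: geout scl fbkf ucfw ijr qurxi hal drecz bqcwz ejx dkvun
Final line 2: scl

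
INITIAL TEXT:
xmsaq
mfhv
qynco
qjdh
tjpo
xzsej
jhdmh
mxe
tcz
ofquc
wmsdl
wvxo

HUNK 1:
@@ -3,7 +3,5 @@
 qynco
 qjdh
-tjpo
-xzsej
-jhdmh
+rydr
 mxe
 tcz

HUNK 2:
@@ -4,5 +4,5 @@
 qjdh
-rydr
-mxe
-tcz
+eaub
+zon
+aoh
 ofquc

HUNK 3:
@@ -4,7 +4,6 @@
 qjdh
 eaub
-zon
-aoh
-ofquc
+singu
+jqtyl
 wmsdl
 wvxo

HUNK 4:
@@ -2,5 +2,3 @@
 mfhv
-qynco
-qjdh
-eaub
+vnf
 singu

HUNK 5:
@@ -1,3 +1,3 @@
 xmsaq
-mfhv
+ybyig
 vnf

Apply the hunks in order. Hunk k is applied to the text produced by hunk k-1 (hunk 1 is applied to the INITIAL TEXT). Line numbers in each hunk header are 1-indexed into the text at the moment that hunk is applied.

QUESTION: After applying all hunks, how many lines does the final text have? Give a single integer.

Hunk 1: at line 3 remove [tjpo,xzsej,jhdmh] add [rydr] -> 10 lines: xmsaq mfhv qynco qjdh rydr mxe tcz ofquc wmsdl wvxo
Hunk 2: at line 4 remove [rydr,mxe,tcz] add [eaub,zon,aoh] -> 10 lines: xmsaq mfhv qynco qjdh eaub zon aoh ofquc wmsdl wvxo
Hunk 3: at line 4 remove [zon,aoh,ofquc] add [singu,jqtyl] -> 9 lines: xmsaq mfhv qynco qjdh eaub singu jqtyl wmsdl wvxo
Hunk 4: at line 2 remove [qynco,qjdh,eaub] add [vnf] -> 7 lines: xmsaq mfhv vnf singu jqtyl wmsdl wvxo
Hunk 5: at line 1 remove [mfhv] add [ybyig] -> 7 lines: xmsaq ybyig vnf singu jqtyl wmsdl wvxo
Final line count: 7

Answer: 7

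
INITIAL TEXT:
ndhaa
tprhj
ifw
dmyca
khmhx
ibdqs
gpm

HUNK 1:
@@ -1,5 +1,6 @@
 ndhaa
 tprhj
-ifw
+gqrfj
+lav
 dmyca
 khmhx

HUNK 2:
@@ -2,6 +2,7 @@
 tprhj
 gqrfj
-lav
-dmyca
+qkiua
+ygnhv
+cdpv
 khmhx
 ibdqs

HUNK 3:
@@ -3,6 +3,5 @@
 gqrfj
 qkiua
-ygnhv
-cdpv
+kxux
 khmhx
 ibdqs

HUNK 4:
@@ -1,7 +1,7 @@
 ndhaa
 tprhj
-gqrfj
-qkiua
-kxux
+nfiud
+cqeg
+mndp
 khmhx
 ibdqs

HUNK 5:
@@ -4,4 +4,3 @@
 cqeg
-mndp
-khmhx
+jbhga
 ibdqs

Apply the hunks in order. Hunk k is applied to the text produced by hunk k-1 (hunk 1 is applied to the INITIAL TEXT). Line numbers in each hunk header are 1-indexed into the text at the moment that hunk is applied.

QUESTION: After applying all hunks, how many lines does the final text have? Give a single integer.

Hunk 1: at line 1 remove [ifw] add [gqrfj,lav] -> 8 lines: ndhaa tprhj gqrfj lav dmyca khmhx ibdqs gpm
Hunk 2: at line 2 remove [lav,dmyca] add [qkiua,ygnhv,cdpv] -> 9 lines: ndhaa tprhj gqrfj qkiua ygnhv cdpv khmhx ibdqs gpm
Hunk 3: at line 3 remove [ygnhv,cdpv] add [kxux] -> 8 lines: ndhaa tprhj gqrfj qkiua kxux khmhx ibdqs gpm
Hunk 4: at line 1 remove [gqrfj,qkiua,kxux] add [nfiud,cqeg,mndp] -> 8 lines: ndhaa tprhj nfiud cqeg mndp khmhx ibdqs gpm
Hunk 5: at line 4 remove [mndp,khmhx] add [jbhga] -> 7 lines: ndhaa tprhj nfiud cqeg jbhga ibdqs gpm
Final line count: 7

Answer: 7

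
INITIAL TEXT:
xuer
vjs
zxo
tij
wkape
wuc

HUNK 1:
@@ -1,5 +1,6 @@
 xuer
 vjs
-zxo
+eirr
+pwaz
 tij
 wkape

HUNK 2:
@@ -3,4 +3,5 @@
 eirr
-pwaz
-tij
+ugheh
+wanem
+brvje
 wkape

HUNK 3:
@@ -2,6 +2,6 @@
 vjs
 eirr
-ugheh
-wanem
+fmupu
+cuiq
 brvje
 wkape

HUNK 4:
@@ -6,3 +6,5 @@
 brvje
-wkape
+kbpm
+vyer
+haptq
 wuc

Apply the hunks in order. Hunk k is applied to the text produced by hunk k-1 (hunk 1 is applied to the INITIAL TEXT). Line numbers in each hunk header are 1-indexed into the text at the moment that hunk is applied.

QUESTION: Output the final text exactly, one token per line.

Hunk 1: at line 1 remove [zxo] add [eirr,pwaz] -> 7 lines: xuer vjs eirr pwaz tij wkape wuc
Hunk 2: at line 3 remove [pwaz,tij] add [ugheh,wanem,brvje] -> 8 lines: xuer vjs eirr ugheh wanem brvje wkape wuc
Hunk 3: at line 2 remove [ugheh,wanem] add [fmupu,cuiq] -> 8 lines: xuer vjs eirr fmupu cuiq brvje wkape wuc
Hunk 4: at line 6 remove [wkape] add [kbpm,vyer,haptq] -> 10 lines: xuer vjs eirr fmupu cuiq brvje kbpm vyer haptq wuc

Answer: xuer
vjs
eirr
fmupu
cuiq
brvje
kbpm
vyer
haptq
wuc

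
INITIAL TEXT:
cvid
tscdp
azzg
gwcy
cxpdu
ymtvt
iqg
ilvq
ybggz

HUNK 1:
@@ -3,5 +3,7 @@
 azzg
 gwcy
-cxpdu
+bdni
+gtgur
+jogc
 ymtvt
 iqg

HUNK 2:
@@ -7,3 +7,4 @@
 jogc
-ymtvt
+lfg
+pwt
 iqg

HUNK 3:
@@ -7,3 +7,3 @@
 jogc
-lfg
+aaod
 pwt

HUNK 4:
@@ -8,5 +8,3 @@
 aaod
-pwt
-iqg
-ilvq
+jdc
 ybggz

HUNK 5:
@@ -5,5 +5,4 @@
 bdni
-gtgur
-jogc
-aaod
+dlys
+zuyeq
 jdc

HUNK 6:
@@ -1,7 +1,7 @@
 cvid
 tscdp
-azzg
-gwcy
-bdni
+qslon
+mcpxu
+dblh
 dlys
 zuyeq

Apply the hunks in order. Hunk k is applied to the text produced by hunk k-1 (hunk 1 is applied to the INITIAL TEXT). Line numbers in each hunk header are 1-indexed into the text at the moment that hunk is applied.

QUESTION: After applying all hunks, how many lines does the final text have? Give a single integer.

Answer: 9

Derivation:
Hunk 1: at line 3 remove [cxpdu] add [bdni,gtgur,jogc] -> 11 lines: cvid tscdp azzg gwcy bdni gtgur jogc ymtvt iqg ilvq ybggz
Hunk 2: at line 7 remove [ymtvt] add [lfg,pwt] -> 12 lines: cvid tscdp azzg gwcy bdni gtgur jogc lfg pwt iqg ilvq ybggz
Hunk 3: at line 7 remove [lfg] add [aaod] -> 12 lines: cvid tscdp azzg gwcy bdni gtgur jogc aaod pwt iqg ilvq ybggz
Hunk 4: at line 8 remove [pwt,iqg,ilvq] add [jdc] -> 10 lines: cvid tscdp azzg gwcy bdni gtgur jogc aaod jdc ybggz
Hunk 5: at line 5 remove [gtgur,jogc,aaod] add [dlys,zuyeq] -> 9 lines: cvid tscdp azzg gwcy bdni dlys zuyeq jdc ybggz
Hunk 6: at line 1 remove [azzg,gwcy,bdni] add [qslon,mcpxu,dblh] -> 9 lines: cvid tscdp qslon mcpxu dblh dlys zuyeq jdc ybggz
Final line count: 9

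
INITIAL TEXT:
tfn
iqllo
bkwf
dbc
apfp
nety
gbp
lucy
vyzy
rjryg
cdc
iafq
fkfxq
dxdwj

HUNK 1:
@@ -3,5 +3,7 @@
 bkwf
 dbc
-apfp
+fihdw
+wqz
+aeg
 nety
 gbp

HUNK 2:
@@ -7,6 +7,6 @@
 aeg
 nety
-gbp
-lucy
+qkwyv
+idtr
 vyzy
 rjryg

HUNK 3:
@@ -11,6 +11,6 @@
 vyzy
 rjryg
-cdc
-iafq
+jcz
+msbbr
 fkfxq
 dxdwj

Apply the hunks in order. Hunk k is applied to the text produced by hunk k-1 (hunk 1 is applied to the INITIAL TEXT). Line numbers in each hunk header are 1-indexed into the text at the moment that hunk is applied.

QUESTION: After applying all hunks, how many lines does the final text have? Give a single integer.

Answer: 16

Derivation:
Hunk 1: at line 3 remove [apfp] add [fihdw,wqz,aeg] -> 16 lines: tfn iqllo bkwf dbc fihdw wqz aeg nety gbp lucy vyzy rjryg cdc iafq fkfxq dxdwj
Hunk 2: at line 7 remove [gbp,lucy] add [qkwyv,idtr] -> 16 lines: tfn iqllo bkwf dbc fihdw wqz aeg nety qkwyv idtr vyzy rjryg cdc iafq fkfxq dxdwj
Hunk 3: at line 11 remove [cdc,iafq] add [jcz,msbbr] -> 16 lines: tfn iqllo bkwf dbc fihdw wqz aeg nety qkwyv idtr vyzy rjryg jcz msbbr fkfxq dxdwj
Final line count: 16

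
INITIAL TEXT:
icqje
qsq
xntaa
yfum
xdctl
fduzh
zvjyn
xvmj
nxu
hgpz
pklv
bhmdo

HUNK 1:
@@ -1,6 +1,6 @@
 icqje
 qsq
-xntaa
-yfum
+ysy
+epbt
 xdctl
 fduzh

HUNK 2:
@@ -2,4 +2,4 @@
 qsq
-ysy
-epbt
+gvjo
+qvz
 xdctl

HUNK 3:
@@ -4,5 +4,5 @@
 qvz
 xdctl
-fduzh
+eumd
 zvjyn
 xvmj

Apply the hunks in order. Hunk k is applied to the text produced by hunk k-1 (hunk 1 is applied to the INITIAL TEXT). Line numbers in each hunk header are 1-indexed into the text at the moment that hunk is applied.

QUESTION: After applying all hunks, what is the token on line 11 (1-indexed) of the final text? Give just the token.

Answer: pklv

Derivation:
Hunk 1: at line 1 remove [xntaa,yfum] add [ysy,epbt] -> 12 lines: icqje qsq ysy epbt xdctl fduzh zvjyn xvmj nxu hgpz pklv bhmdo
Hunk 2: at line 2 remove [ysy,epbt] add [gvjo,qvz] -> 12 lines: icqje qsq gvjo qvz xdctl fduzh zvjyn xvmj nxu hgpz pklv bhmdo
Hunk 3: at line 4 remove [fduzh] add [eumd] -> 12 lines: icqje qsq gvjo qvz xdctl eumd zvjyn xvmj nxu hgpz pklv bhmdo
Final line 11: pklv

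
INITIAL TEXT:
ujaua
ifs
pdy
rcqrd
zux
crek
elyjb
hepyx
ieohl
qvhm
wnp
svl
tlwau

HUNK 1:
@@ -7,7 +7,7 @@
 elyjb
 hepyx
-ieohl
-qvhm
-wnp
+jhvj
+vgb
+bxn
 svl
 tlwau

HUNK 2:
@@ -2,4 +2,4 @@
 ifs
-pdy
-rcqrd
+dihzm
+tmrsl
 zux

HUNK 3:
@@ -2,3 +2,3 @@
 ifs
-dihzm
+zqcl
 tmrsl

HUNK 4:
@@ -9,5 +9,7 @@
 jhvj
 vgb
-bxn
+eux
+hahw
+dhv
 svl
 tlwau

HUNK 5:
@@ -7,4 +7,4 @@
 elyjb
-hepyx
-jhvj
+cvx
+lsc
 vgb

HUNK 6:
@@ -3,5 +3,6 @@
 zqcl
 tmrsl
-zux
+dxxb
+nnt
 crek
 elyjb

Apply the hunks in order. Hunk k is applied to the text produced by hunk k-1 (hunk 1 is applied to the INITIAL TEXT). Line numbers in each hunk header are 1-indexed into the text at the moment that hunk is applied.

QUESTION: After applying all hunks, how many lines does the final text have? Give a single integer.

Hunk 1: at line 7 remove [ieohl,qvhm,wnp] add [jhvj,vgb,bxn] -> 13 lines: ujaua ifs pdy rcqrd zux crek elyjb hepyx jhvj vgb bxn svl tlwau
Hunk 2: at line 2 remove [pdy,rcqrd] add [dihzm,tmrsl] -> 13 lines: ujaua ifs dihzm tmrsl zux crek elyjb hepyx jhvj vgb bxn svl tlwau
Hunk 3: at line 2 remove [dihzm] add [zqcl] -> 13 lines: ujaua ifs zqcl tmrsl zux crek elyjb hepyx jhvj vgb bxn svl tlwau
Hunk 4: at line 9 remove [bxn] add [eux,hahw,dhv] -> 15 lines: ujaua ifs zqcl tmrsl zux crek elyjb hepyx jhvj vgb eux hahw dhv svl tlwau
Hunk 5: at line 7 remove [hepyx,jhvj] add [cvx,lsc] -> 15 lines: ujaua ifs zqcl tmrsl zux crek elyjb cvx lsc vgb eux hahw dhv svl tlwau
Hunk 6: at line 3 remove [zux] add [dxxb,nnt] -> 16 lines: ujaua ifs zqcl tmrsl dxxb nnt crek elyjb cvx lsc vgb eux hahw dhv svl tlwau
Final line count: 16

Answer: 16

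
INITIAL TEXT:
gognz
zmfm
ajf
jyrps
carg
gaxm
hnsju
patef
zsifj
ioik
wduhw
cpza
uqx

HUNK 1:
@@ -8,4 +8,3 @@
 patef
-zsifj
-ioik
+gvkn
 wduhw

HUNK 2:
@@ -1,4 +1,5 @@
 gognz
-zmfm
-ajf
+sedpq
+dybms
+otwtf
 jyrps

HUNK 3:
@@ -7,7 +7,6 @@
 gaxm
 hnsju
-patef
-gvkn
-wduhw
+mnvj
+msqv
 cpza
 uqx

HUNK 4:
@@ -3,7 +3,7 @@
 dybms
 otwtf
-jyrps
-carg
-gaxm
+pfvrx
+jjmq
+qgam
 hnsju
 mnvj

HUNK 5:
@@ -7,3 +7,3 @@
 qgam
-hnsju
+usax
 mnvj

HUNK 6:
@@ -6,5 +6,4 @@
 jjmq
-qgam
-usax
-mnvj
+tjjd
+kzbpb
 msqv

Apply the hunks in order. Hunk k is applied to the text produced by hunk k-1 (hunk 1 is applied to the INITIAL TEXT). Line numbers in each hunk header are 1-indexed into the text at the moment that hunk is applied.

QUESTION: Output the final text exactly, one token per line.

Answer: gognz
sedpq
dybms
otwtf
pfvrx
jjmq
tjjd
kzbpb
msqv
cpza
uqx

Derivation:
Hunk 1: at line 8 remove [zsifj,ioik] add [gvkn] -> 12 lines: gognz zmfm ajf jyrps carg gaxm hnsju patef gvkn wduhw cpza uqx
Hunk 2: at line 1 remove [zmfm,ajf] add [sedpq,dybms,otwtf] -> 13 lines: gognz sedpq dybms otwtf jyrps carg gaxm hnsju patef gvkn wduhw cpza uqx
Hunk 3: at line 7 remove [patef,gvkn,wduhw] add [mnvj,msqv] -> 12 lines: gognz sedpq dybms otwtf jyrps carg gaxm hnsju mnvj msqv cpza uqx
Hunk 4: at line 3 remove [jyrps,carg,gaxm] add [pfvrx,jjmq,qgam] -> 12 lines: gognz sedpq dybms otwtf pfvrx jjmq qgam hnsju mnvj msqv cpza uqx
Hunk 5: at line 7 remove [hnsju] add [usax] -> 12 lines: gognz sedpq dybms otwtf pfvrx jjmq qgam usax mnvj msqv cpza uqx
Hunk 6: at line 6 remove [qgam,usax,mnvj] add [tjjd,kzbpb] -> 11 lines: gognz sedpq dybms otwtf pfvrx jjmq tjjd kzbpb msqv cpza uqx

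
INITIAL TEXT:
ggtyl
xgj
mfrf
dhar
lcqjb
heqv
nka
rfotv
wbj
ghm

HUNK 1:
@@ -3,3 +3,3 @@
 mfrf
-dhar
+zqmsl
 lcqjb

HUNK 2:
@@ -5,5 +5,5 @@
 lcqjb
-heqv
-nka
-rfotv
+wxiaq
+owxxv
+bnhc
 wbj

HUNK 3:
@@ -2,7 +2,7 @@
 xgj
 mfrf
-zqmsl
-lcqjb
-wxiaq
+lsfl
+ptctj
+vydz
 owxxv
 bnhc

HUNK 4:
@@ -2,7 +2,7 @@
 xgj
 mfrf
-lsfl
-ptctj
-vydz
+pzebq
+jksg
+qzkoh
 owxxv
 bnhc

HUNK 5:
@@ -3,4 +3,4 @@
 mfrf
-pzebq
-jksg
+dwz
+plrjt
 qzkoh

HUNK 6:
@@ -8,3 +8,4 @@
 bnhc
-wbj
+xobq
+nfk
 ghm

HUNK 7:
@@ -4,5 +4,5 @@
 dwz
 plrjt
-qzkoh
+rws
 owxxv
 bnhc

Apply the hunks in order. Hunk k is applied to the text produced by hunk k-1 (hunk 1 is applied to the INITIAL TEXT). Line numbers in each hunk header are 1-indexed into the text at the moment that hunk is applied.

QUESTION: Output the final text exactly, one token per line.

Hunk 1: at line 3 remove [dhar] add [zqmsl] -> 10 lines: ggtyl xgj mfrf zqmsl lcqjb heqv nka rfotv wbj ghm
Hunk 2: at line 5 remove [heqv,nka,rfotv] add [wxiaq,owxxv,bnhc] -> 10 lines: ggtyl xgj mfrf zqmsl lcqjb wxiaq owxxv bnhc wbj ghm
Hunk 3: at line 2 remove [zqmsl,lcqjb,wxiaq] add [lsfl,ptctj,vydz] -> 10 lines: ggtyl xgj mfrf lsfl ptctj vydz owxxv bnhc wbj ghm
Hunk 4: at line 2 remove [lsfl,ptctj,vydz] add [pzebq,jksg,qzkoh] -> 10 lines: ggtyl xgj mfrf pzebq jksg qzkoh owxxv bnhc wbj ghm
Hunk 5: at line 3 remove [pzebq,jksg] add [dwz,plrjt] -> 10 lines: ggtyl xgj mfrf dwz plrjt qzkoh owxxv bnhc wbj ghm
Hunk 6: at line 8 remove [wbj] add [xobq,nfk] -> 11 lines: ggtyl xgj mfrf dwz plrjt qzkoh owxxv bnhc xobq nfk ghm
Hunk 7: at line 4 remove [qzkoh] add [rws] -> 11 lines: ggtyl xgj mfrf dwz plrjt rws owxxv bnhc xobq nfk ghm

Answer: ggtyl
xgj
mfrf
dwz
plrjt
rws
owxxv
bnhc
xobq
nfk
ghm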